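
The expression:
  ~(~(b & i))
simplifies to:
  b & i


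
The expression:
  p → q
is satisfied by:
  {q: True, p: False}
  {p: False, q: False}
  {p: True, q: True}


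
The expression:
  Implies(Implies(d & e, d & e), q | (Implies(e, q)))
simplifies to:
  q | ~e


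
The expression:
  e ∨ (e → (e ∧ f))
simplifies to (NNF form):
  True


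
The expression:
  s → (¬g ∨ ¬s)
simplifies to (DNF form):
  ¬g ∨ ¬s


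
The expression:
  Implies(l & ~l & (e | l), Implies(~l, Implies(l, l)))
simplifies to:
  True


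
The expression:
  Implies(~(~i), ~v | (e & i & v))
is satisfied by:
  {e: True, v: False, i: False}
  {v: False, i: False, e: False}
  {i: True, e: True, v: False}
  {i: True, v: False, e: False}
  {e: True, v: True, i: False}
  {v: True, e: False, i: False}
  {i: True, v: True, e: True}


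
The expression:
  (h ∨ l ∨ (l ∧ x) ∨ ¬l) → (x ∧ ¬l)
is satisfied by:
  {x: True, l: False}


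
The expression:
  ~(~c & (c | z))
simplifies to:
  c | ~z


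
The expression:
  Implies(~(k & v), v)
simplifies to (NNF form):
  v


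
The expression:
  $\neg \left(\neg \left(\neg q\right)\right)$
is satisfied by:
  {q: False}


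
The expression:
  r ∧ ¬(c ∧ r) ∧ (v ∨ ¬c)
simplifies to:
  r ∧ ¬c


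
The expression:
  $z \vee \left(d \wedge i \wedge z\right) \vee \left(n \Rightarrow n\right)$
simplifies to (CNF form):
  $\text{True}$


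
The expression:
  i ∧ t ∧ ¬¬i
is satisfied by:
  {t: True, i: True}


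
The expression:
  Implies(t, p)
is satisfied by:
  {p: True, t: False}
  {t: False, p: False}
  {t: True, p: True}


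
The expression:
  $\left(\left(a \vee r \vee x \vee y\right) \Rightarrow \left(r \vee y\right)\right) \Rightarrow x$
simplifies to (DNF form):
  $x \vee \left(a \wedge \neg r \wedge \neg y\right)$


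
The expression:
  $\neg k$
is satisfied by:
  {k: False}


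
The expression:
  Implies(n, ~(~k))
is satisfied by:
  {k: True, n: False}
  {n: False, k: False}
  {n: True, k: True}


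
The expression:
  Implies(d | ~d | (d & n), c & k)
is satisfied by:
  {c: True, k: True}


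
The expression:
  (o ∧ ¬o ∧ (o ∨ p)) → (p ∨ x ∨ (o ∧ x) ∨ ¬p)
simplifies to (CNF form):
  True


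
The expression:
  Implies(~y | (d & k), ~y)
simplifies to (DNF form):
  ~d | ~k | ~y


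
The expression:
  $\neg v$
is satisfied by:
  {v: False}


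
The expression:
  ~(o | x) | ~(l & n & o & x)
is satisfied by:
  {l: False, o: False, n: False, x: False}
  {x: True, l: False, o: False, n: False}
  {n: True, l: False, o: False, x: False}
  {x: True, n: True, l: False, o: False}
  {o: True, x: False, l: False, n: False}
  {x: True, o: True, l: False, n: False}
  {n: True, o: True, x: False, l: False}
  {x: True, n: True, o: True, l: False}
  {l: True, n: False, o: False, x: False}
  {x: True, l: True, n: False, o: False}
  {n: True, l: True, x: False, o: False}
  {x: True, n: True, l: True, o: False}
  {o: True, l: True, n: False, x: False}
  {x: True, o: True, l: True, n: False}
  {n: True, o: True, l: True, x: False}


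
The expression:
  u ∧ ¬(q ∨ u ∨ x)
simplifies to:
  False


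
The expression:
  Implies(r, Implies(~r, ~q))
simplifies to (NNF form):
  True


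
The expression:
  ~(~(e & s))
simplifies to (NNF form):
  e & s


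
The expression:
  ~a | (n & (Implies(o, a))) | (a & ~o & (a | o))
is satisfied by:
  {n: True, o: False, a: False}
  {o: False, a: False, n: False}
  {n: True, a: True, o: False}
  {a: True, o: False, n: False}
  {n: True, o: True, a: False}
  {o: True, n: False, a: False}
  {n: True, a: True, o: True}


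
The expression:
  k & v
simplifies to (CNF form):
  k & v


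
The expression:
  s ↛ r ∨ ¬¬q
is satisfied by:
  {q: True, s: True, r: False}
  {q: True, r: False, s: False}
  {q: True, s: True, r: True}
  {q: True, r: True, s: False}
  {s: True, r: False, q: False}


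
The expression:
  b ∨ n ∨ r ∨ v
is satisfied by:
  {r: True, n: True, b: True, v: True}
  {r: True, n: True, b: True, v: False}
  {r: True, n: True, v: True, b: False}
  {r: True, n: True, v: False, b: False}
  {r: True, b: True, v: True, n: False}
  {r: True, b: True, v: False, n: False}
  {r: True, b: False, v: True, n: False}
  {r: True, b: False, v: False, n: False}
  {n: True, b: True, v: True, r: False}
  {n: True, b: True, v: False, r: False}
  {n: True, v: True, b: False, r: False}
  {n: True, v: False, b: False, r: False}
  {b: True, v: True, n: False, r: False}
  {b: True, n: False, v: False, r: False}
  {v: True, n: False, b: False, r: False}


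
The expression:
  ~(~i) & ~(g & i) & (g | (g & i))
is never true.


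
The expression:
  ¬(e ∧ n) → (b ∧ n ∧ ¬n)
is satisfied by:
  {e: True, n: True}


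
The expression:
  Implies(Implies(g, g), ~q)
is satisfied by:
  {q: False}


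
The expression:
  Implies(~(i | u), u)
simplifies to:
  i | u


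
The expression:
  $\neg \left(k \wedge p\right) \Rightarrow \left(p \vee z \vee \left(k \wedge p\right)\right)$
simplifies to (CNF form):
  $p \vee z$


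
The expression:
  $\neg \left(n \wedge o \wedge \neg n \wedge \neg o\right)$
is always true.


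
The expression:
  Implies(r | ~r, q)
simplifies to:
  q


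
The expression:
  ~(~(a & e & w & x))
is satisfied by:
  {a: True, e: True, w: True, x: True}


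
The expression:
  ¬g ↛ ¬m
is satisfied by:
  {m: True, g: False}


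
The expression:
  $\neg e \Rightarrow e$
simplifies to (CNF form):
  $e$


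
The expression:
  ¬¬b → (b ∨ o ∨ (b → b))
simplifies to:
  True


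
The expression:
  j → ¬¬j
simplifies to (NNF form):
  True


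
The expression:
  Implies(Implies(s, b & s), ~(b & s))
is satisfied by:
  {s: False, b: False}
  {b: True, s: False}
  {s: True, b: False}


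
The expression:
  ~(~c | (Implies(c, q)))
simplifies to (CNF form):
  c & ~q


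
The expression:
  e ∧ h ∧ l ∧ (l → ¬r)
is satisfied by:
  {h: True, e: True, l: True, r: False}


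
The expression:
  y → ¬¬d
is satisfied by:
  {d: True, y: False}
  {y: False, d: False}
  {y: True, d: True}


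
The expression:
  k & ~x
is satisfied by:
  {k: True, x: False}


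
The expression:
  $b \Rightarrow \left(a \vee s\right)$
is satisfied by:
  {a: True, s: True, b: False}
  {a: True, s: False, b: False}
  {s: True, a: False, b: False}
  {a: False, s: False, b: False}
  {a: True, b: True, s: True}
  {a: True, b: True, s: False}
  {b: True, s: True, a: False}


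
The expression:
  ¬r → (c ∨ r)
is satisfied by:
  {r: True, c: True}
  {r: True, c: False}
  {c: True, r: False}


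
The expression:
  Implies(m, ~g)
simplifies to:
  ~g | ~m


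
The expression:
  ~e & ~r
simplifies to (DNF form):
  ~e & ~r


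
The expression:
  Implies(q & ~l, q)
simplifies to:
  True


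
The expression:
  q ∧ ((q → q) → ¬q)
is never true.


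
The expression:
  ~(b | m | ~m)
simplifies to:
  False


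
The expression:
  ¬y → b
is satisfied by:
  {y: True, b: True}
  {y: True, b: False}
  {b: True, y: False}


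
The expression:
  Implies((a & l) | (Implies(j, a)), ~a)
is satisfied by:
  {a: False}


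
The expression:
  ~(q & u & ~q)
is always true.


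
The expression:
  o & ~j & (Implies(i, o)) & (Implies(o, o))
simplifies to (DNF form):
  o & ~j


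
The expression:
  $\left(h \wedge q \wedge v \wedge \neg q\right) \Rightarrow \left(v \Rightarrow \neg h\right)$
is always true.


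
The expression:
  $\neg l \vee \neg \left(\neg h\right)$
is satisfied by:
  {h: True, l: False}
  {l: False, h: False}
  {l: True, h: True}


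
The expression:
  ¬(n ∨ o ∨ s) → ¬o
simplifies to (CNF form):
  True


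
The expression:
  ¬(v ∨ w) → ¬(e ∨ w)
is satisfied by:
  {w: True, v: True, e: False}
  {w: True, e: False, v: False}
  {v: True, e: False, w: False}
  {v: False, e: False, w: False}
  {w: True, v: True, e: True}
  {w: True, e: True, v: False}
  {v: True, e: True, w: False}


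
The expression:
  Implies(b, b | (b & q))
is always true.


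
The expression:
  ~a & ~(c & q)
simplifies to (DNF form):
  (~a & ~c) | (~a & ~q)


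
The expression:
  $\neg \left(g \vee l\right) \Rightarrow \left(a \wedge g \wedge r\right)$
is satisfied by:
  {l: True, g: True}
  {l: True, g: False}
  {g: True, l: False}


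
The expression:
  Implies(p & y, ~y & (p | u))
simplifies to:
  ~p | ~y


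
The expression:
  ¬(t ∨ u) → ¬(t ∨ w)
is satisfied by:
  {t: True, u: True, w: False}
  {t: True, w: False, u: False}
  {u: True, w: False, t: False}
  {u: False, w: False, t: False}
  {t: True, u: True, w: True}
  {t: True, w: True, u: False}
  {u: True, w: True, t: False}


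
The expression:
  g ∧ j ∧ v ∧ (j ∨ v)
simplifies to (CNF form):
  g ∧ j ∧ v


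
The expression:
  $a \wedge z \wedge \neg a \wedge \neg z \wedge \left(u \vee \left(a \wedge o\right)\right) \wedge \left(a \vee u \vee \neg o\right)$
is never true.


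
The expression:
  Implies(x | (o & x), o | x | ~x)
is always true.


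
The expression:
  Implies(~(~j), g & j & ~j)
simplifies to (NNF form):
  ~j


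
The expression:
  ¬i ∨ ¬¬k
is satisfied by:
  {k: True, i: False}
  {i: False, k: False}
  {i: True, k: True}


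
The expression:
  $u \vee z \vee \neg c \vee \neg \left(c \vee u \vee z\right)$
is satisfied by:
  {z: True, u: True, c: False}
  {z: True, c: False, u: False}
  {u: True, c: False, z: False}
  {u: False, c: False, z: False}
  {z: True, u: True, c: True}
  {z: True, c: True, u: False}
  {u: True, c: True, z: False}


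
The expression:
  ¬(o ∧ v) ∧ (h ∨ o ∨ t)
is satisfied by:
  {h: True, t: True, o: False, v: False}
  {h: True, t: False, o: False, v: False}
  {t: True, v: False, h: False, o: False}
  {v: True, h: True, t: True, o: False}
  {v: True, h: True, t: False, o: False}
  {v: True, t: True, h: False, o: False}
  {o: True, h: True, t: True, v: False}
  {o: True, h: True, t: False, v: False}
  {o: True, t: True, h: False, v: False}
  {o: True, t: False, h: False, v: False}


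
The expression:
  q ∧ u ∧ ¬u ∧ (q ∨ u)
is never true.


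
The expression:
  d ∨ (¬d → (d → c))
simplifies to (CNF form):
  True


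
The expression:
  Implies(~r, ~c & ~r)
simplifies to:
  r | ~c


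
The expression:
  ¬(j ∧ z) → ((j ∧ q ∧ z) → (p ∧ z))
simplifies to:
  True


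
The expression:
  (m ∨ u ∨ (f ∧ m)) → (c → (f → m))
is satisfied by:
  {m: True, u: False, c: False, f: False}
  {m: False, u: False, c: False, f: False}
  {f: True, m: True, u: False, c: False}
  {f: True, m: False, u: False, c: False}
  {m: True, c: True, f: False, u: False}
  {c: True, f: False, u: False, m: False}
  {f: True, c: True, m: True, u: False}
  {f: True, c: True, m: False, u: False}
  {m: True, u: True, f: False, c: False}
  {u: True, f: False, c: False, m: False}
  {m: True, f: True, u: True, c: False}
  {f: True, u: True, m: False, c: False}
  {m: True, c: True, u: True, f: False}
  {c: True, u: True, f: False, m: False}
  {f: True, c: True, u: True, m: True}


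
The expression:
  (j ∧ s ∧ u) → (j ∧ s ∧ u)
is always true.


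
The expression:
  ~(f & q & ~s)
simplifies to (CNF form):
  s | ~f | ~q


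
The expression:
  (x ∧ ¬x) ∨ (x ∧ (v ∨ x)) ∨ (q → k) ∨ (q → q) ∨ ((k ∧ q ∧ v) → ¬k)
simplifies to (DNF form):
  True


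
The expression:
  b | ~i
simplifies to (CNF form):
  b | ~i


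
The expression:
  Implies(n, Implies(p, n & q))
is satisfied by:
  {q: True, p: False, n: False}
  {p: False, n: False, q: False}
  {n: True, q: True, p: False}
  {n: True, p: False, q: False}
  {q: True, p: True, n: False}
  {p: True, q: False, n: False}
  {n: True, p: True, q: True}


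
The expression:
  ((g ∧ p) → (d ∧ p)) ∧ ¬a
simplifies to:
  ¬a ∧ (d ∨ ¬g ∨ ¬p)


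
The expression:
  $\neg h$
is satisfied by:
  {h: False}


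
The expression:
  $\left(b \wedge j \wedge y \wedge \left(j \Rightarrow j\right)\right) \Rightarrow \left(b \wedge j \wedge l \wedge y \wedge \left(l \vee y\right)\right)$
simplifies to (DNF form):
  $l \vee \neg b \vee \neg j \vee \neg y$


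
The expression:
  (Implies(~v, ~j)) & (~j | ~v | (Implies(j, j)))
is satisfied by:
  {v: True, j: False}
  {j: False, v: False}
  {j: True, v: True}


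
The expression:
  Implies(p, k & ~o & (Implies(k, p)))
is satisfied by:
  {k: True, o: False, p: False}
  {o: False, p: False, k: False}
  {k: True, o: True, p: False}
  {o: True, k: False, p: False}
  {p: True, k: True, o: False}


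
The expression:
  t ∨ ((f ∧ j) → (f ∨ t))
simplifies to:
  True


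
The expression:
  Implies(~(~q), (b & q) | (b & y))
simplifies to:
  b | ~q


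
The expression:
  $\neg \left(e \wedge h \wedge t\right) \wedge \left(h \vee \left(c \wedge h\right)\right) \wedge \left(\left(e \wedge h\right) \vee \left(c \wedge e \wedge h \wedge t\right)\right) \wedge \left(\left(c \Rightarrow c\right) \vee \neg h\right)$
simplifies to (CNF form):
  $e \wedge h \wedge \neg t$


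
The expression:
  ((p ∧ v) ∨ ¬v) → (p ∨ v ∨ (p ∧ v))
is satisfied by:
  {v: True, p: True}
  {v: True, p: False}
  {p: True, v: False}


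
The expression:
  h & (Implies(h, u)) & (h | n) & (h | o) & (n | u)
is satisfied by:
  {h: True, u: True}


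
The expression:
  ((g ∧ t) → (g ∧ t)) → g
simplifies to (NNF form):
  g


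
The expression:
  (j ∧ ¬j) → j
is always true.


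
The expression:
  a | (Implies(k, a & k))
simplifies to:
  a | ~k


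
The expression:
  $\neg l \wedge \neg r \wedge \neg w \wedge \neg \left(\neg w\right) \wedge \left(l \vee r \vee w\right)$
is never true.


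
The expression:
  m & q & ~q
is never true.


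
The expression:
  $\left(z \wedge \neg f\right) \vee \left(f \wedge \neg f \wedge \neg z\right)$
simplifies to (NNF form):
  $z \wedge \neg f$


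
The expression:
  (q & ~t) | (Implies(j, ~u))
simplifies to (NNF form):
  ~j | ~u | (q & ~t)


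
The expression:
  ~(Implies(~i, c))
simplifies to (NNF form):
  ~c & ~i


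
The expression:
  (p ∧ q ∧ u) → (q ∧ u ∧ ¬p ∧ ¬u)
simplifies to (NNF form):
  ¬p ∨ ¬q ∨ ¬u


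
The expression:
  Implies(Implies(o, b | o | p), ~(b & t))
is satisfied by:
  {t: False, b: False}
  {b: True, t: False}
  {t: True, b: False}


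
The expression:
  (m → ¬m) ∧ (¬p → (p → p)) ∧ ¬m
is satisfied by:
  {m: False}


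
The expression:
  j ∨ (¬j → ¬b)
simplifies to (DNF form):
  j ∨ ¬b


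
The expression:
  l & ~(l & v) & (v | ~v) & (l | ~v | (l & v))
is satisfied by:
  {l: True, v: False}


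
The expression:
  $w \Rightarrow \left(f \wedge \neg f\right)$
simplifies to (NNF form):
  $\neg w$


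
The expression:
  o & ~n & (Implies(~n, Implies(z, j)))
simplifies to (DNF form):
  (j & o & ~n) | (o & ~n & ~z)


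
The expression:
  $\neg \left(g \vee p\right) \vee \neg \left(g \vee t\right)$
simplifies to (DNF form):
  $\left(\neg g \wedge \neg p\right) \vee \left(\neg g \wedge \neg t\right)$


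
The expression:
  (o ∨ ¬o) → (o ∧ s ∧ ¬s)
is never true.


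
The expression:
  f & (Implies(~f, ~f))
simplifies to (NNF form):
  f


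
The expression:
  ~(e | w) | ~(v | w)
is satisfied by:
  {v: False, w: False, e: False}
  {e: True, v: False, w: False}
  {v: True, e: False, w: False}


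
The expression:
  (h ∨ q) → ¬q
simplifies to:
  ¬q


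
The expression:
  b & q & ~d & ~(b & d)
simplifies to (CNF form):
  b & q & ~d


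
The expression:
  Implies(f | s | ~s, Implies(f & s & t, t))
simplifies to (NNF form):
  True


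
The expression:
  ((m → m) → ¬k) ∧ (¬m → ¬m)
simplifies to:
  ¬k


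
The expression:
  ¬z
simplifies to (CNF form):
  ¬z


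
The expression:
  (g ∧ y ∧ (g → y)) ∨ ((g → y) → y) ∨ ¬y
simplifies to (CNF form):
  True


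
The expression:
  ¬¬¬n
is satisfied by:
  {n: False}


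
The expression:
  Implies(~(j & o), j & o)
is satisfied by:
  {j: True, o: True}


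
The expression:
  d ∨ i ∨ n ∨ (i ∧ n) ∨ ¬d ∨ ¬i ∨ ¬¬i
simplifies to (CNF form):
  True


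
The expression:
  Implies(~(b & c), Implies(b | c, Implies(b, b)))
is always true.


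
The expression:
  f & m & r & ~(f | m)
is never true.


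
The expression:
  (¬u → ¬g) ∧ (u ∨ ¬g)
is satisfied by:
  {u: True, g: False}
  {g: False, u: False}
  {g: True, u: True}


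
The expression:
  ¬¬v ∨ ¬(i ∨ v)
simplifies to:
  v ∨ ¬i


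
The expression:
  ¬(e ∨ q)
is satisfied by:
  {q: False, e: False}


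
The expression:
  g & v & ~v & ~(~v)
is never true.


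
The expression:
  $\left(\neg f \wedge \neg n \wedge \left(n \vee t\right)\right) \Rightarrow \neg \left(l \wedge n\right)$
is always true.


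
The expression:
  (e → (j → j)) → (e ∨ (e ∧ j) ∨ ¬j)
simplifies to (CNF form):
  e ∨ ¬j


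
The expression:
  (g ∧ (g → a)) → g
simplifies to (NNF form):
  True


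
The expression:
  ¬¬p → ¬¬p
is always true.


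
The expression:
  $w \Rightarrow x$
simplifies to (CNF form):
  $x \vee \neg w$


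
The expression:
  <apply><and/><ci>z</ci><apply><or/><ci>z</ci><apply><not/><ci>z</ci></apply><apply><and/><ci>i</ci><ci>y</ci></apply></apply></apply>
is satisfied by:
  {z: True}


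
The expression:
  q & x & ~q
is never true.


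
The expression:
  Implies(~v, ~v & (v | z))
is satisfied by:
  {z: True, v: True}
  {z: True, v: False}
  {v: True, z: False}


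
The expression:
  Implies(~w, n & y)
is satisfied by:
  {y: True, w: True, n: True}
  {y: True, w: True, n: False}
  {w: True, n: True, y: False}
  {w: True, n: False, y: False}
  {y: True, n: True, w: False}


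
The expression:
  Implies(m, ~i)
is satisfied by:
  {m: False, i: False}
  {i: True, m: False}
  {m: True, i: False}


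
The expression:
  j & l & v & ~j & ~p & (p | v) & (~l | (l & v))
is never true.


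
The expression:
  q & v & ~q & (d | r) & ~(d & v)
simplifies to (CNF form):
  False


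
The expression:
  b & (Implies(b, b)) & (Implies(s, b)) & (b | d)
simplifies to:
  b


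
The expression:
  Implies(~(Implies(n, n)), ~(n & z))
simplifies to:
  True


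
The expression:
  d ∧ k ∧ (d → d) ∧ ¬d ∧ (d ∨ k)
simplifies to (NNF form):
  False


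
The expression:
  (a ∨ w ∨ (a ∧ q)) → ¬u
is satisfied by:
  {a: False, u: False, w: False}
  {w: True, a: False, u: False}
  {a: True, w: False, u: False}
  {w: True, a: True, u: False}
  {u: True, w: False, a: False}


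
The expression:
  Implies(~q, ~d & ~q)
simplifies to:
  q | ~d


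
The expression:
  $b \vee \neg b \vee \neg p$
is always true.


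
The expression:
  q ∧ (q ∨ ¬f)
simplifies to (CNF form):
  q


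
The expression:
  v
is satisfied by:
  {v: True}


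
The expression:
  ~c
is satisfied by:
  {c: False}


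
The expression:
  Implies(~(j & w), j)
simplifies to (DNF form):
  j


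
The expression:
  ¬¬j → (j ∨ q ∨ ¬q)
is always true.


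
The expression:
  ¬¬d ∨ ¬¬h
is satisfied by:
  {d: True, h: True}
  {d: True, h: False}
  {h: True, d: False}


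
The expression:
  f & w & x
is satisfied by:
  {w: True, x: True, f: True}


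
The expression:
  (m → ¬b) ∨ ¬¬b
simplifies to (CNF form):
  True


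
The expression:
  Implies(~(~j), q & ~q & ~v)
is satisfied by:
  {j: False}


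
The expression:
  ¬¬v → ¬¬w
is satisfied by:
  {w: True, v: False}
  {v: False, w: False}
  {v: True, w: True}


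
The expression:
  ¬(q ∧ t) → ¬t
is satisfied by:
  {q: True, t: False}
  {t: False, q: False}
  {t: True, q: True}


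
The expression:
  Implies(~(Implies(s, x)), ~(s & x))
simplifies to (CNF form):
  True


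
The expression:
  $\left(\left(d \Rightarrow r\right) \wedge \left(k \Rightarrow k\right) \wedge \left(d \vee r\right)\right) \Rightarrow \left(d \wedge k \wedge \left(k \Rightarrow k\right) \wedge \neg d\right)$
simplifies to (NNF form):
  $\neg r$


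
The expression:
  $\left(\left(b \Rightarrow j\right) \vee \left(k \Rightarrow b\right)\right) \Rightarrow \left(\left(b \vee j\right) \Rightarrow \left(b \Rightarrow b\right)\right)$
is always true.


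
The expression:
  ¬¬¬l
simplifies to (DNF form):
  ¬l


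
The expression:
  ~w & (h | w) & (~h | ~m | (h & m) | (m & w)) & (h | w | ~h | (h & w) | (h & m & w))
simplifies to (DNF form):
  h & ~w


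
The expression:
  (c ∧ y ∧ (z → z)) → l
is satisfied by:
  {l: True, c: False, y: False}
  {c: False, y: False, l: False}
  {y: True, l: True, c: False}
  {y: True, c: False, l: False}
  {l: True, c: True, y: False}
  {c: True, l: False, y: False}
  {y: True, c: True, l: True}


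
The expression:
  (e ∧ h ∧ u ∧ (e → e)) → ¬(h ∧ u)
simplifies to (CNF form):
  ¬e ∨ ¬h ∨ ¬u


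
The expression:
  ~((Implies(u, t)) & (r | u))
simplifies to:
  (u & ~t) | (~r & ~u)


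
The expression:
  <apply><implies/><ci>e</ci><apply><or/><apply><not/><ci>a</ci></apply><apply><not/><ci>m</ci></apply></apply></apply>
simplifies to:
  <apply><or/><apply><not/><ci>a</ci></apply><apply><not/><ci>e</ci></apply><apply><not/><ci>m</ci></apply></apply>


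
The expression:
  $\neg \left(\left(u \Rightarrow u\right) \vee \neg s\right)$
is never true.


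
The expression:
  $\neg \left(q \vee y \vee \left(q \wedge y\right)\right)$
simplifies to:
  $\neg q \wedge \neg y$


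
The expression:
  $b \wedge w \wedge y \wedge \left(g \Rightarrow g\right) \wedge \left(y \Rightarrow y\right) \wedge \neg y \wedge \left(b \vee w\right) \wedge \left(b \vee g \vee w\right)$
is never true.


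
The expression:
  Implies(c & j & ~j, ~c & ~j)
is always true.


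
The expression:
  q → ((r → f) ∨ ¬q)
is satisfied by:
  {f: True, q: False, r: False}
  {f: False, q: False, r: False}
  {r: True, f: True, q: False}
  {r: True, f: False, q: False}
  {q: True, f: True, r: False}
  {q: True, f: False, r: False}
  {q: True, r: True, f: True}


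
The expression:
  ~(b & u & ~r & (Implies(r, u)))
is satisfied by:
  {r: True, u: False, b: False}
  {u: False, b: False, r: False}
  {r: True, b: True, u: False}
  {b: True, u: False, r: False}
  {r: True, u: True, b: False}
  {u: True, r: False, b: False}
  {r: True, b: True, u: True}


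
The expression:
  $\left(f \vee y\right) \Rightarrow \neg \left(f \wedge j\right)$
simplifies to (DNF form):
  $\neg f \vee \neg j$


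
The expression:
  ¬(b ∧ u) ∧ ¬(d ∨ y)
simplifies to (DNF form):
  (¬b ∧ ¬d ∧ ¬y) ∨ (¬d ∧ ¬u ∧ ¬y)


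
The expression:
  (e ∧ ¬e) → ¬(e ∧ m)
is always true.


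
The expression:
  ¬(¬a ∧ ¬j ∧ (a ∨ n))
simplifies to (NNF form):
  a ∨ j ∨ ¬n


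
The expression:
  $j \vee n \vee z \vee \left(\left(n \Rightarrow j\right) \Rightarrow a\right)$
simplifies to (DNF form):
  $a \vee j \vee n \vee z$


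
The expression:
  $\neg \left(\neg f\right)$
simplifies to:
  $f$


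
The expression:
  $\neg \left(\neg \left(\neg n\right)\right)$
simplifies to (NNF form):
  $\neg n$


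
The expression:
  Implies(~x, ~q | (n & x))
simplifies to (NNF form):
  x | ~q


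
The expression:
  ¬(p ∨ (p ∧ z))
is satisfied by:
  {p: False}


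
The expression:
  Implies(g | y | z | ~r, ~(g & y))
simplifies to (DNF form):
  ~g | ~y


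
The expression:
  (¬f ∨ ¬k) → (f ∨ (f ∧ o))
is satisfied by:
  {f: True}


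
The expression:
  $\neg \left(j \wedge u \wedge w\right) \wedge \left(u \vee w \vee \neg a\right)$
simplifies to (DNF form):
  $\left(u \wedge \neg w\right) \vee \left(w \wedge \neg j\right) \vee \left(w \wedge \neg u\right) \vee \left(\neg a \wedge \neg u\right)$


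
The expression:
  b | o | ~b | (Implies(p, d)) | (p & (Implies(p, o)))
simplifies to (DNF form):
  True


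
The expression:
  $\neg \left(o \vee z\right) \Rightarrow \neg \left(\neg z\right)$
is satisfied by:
  {o: True, z: True}
  {o: True, z: False}
  {z: True, o: False}


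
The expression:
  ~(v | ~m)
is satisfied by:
  {m: True, v: False}


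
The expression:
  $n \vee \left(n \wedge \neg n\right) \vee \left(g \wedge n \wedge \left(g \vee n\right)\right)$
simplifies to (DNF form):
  $n$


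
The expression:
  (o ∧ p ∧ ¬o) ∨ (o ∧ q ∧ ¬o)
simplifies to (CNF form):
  False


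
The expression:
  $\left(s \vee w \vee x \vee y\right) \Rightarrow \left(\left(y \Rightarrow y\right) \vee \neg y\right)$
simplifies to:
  $\text{True}$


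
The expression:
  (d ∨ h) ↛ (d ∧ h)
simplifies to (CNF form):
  (d ∨ h) ∧ (d ∨ ¬d) ∧ (h ∨ ¬h) ∧ (¬d ∨ ¬h)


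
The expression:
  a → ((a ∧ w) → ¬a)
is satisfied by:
  {w: False, a: False}
  {a: True, w: False}
  {w: True, a: False}


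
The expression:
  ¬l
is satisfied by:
  {l: False}


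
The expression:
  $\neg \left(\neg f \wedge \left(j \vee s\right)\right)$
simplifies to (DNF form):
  $f \vee \left(\neg j \wedge \neg s\right)$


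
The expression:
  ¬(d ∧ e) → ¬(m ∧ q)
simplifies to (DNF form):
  (d ∧ e) ∨ ¬m ∨ ¬q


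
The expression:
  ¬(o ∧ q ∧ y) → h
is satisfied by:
  {q: True, h: True, y: True, o: True}
  {q: True, h: True, y: True, o: False}
  {q: True, h: True, o: True, y: False}
  {q: True, h: True, o: False, y: False}
  {h: True, y: True, o: True, q: False}
  {h: True, y: True, o: False, q: False}
  {h: True, y: False, o: True, q: False}
  {h: True, y: False, o: False, q: False}
  {q: True, y: True, o: True, h: False}


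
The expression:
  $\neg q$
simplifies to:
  $\neg q$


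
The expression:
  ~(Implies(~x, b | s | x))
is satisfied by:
  {x: False, b: False, s: False}


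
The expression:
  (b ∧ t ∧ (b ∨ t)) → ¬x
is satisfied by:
  {t: False, x: False, b: False}
  {b: True, t: False, x: False}
  {x: True, t: False, b: False}
  {b: True, x: True, t: False}
  {t: True, b: False, x: False}
  {b: True, t: True, x: False}
  {x: True, t: True, b: False}


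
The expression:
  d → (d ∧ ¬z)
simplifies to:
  ¬d ∨ ¬z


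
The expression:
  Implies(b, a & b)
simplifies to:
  a | ~b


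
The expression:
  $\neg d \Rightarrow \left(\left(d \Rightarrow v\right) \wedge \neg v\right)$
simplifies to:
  $d \vee \neg v$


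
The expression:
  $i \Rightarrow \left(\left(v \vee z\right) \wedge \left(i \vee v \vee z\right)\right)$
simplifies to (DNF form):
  $v \vee z \vee \neg i$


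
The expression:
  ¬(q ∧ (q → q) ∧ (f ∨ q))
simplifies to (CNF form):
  ¬q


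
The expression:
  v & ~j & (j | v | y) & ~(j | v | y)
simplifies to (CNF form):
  False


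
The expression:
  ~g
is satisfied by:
  {g: False}


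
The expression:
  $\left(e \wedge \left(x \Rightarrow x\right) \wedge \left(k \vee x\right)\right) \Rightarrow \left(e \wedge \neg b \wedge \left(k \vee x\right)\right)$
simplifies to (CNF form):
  $\left(\neg b \vee \neg e \vee \neg k\right) \wedge \left(\neg b \vee \neg e \vee \neg x\right)$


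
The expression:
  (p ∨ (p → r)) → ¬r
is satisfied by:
  {r: False}


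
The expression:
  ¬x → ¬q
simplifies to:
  x ∨ ¬q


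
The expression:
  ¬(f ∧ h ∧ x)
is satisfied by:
  {h: False, x: False, f: False}
  {f: True, h: False, x: False}
  {x: True, h: False, f: False}
  {f: True, x: True, h: False}
  {h: True, f: False, x: False}
  {f: True, h: True, x: False}
  {x: True, h: True, f: False}


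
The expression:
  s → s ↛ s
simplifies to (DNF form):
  ¬s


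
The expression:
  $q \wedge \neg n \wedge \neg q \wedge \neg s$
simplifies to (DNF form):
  $\text{False}$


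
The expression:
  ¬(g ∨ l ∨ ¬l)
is never true.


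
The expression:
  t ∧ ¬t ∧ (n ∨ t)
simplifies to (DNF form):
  False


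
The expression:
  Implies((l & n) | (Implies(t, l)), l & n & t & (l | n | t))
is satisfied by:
  {t: True, n: True, l: False}
  {t: True, l: False, n: False}
  {t: True, n: True, l: True}


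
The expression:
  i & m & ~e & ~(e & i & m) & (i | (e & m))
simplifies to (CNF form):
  i & m & ~e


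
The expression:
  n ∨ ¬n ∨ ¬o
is always true.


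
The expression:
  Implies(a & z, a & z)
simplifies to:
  True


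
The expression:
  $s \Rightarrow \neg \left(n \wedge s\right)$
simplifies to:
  $\neg n \vee \neg s$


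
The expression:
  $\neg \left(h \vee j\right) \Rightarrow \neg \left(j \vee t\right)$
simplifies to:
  $h \vee j \vee \neg t$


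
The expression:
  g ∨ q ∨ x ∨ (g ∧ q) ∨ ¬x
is always true.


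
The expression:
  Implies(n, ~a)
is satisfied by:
  {n: False, a: False}
  {a: True, n: False}
  {n: True, a: False}


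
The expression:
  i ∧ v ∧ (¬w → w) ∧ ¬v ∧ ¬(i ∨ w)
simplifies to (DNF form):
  False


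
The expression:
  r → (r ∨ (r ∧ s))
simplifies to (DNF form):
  True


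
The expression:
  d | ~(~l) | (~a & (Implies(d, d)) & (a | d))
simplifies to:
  d | l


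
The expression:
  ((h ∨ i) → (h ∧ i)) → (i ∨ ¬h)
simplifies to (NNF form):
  True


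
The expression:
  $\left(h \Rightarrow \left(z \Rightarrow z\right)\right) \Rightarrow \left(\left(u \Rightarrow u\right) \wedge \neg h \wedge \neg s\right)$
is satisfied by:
  {h: False, s: False}


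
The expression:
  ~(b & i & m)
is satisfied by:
  {m: False, b: False, i: False}
  {i: True, m: False, b: False}
  {b: True, m: False, i: False}
  {i: True, b: True, m: False}
  {m: True, i: False, b: False}
  {i: True, m: True, b: False}
  {b: True, m: True, i: False}


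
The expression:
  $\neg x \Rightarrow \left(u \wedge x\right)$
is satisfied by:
  {x: True}


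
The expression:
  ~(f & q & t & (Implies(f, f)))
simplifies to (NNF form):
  ~f | ~q | ~t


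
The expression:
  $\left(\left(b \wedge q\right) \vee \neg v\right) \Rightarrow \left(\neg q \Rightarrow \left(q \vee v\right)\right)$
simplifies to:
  $q \vee v$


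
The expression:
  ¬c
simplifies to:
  ¬c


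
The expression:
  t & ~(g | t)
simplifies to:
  False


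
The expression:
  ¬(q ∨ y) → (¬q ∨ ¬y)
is always true.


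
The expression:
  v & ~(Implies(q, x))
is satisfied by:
  {q: True, v: True, x: False}


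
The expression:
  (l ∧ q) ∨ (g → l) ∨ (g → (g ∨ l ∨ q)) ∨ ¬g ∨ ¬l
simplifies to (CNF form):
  True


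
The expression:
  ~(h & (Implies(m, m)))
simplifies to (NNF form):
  ~h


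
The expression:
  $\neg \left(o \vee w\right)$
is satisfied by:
  {o: False, w: False}


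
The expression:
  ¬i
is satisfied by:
  {i: False}


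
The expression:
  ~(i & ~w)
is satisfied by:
  {w: True, i: False}
  {i: False, w: False}
  {i: True, w: True}


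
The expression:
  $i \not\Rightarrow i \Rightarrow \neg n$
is always true.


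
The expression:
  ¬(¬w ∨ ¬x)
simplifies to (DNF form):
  w ∧ x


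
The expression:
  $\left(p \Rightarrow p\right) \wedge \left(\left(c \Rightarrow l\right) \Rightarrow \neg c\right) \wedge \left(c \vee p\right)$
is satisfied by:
  {p: True, c: False, l: False}
  {p: True, l: True, c: False}
  {p: True, c: True, l: False}
  {c: True, l: False, p: False}


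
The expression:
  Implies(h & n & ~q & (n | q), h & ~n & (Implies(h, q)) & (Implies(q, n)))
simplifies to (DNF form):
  q | ~h | ~n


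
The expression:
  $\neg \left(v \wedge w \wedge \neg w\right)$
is always true.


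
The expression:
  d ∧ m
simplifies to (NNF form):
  d ∧ m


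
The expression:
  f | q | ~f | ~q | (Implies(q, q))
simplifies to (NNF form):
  True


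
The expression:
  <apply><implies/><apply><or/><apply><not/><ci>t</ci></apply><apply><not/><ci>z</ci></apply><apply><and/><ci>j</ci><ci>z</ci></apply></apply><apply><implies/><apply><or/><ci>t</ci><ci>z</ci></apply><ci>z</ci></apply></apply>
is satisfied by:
  {z: True, t: False}
  {t: False, z: False}
  {t: True, z: True}


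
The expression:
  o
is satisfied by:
  {o: True}


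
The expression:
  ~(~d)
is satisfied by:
  {d: True}


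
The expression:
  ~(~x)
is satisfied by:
  {x: True}


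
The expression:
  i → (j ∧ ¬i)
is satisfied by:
  {i: False}


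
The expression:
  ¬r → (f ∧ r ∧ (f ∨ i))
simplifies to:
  r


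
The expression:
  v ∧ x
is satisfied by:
  {x: True, v: True}


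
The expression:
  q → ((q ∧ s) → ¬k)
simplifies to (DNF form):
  ¬k ∨ ¬q ∨ ¬s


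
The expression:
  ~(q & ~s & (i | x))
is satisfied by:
  {s: True, x: False, q: False, i: False}
  {i: True, s: True, x: False, q: False}
  {s: True, x: True, i: False, q: False}
  {i: True, s: True, x: True, q: False}
  {i: False, x: False, s: False, q: False}
  {i: True, x: False, s: False, q: False}
  {x: True, i: False, s: False, q: False}
  {i: True, x: True, s: False, q: False}
  {q: True, s: True, i: False, x: False}
  {q: True, i: True, s: True, x: False}
  {q: True, s: True, x: True, i: False}
  {q: True, i: True, s: True, x: True}
  {q: True, i: False, x: False, s: False}


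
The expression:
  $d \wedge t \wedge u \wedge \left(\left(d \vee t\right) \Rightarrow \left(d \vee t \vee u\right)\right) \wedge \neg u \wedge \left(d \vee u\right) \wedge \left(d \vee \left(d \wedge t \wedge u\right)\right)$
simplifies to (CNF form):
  $\text{False}$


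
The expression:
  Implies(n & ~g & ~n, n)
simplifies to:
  True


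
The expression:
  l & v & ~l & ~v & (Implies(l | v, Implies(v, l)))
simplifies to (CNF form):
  False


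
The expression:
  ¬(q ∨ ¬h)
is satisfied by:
  {h: True, q: False}


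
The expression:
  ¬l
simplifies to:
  ¬l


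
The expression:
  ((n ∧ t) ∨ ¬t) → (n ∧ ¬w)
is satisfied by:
  {t: True, w: False, n: False}
  {n: True, t: True, w: False}
  {n: True, w: False, t: False}
  {t: True, w: True, n: False}


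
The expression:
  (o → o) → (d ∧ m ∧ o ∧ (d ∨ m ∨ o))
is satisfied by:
  {m: True, d: True, o: True}


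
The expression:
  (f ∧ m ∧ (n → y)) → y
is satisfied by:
  {n: True, y: True, m: False, f: False}
  {n: True, m: False, y: False, f: False}
  {y: True, n: False, m: False, f: False}
  {n: False, m: False, y: False, f: False}
  {f: True, n: True, y: True, m: False}
  {f: True, n: True, m: False, y: False}
  {f: True, y: True, n: False, m: False}
  {f: True, n: False, m: False, y: False}
  {n: True, m: True, y: True, f: False}
  {n: True, m: True, f: False, y: False}
  {m: True, y: True, f: False, n: False}
  {m: True, f: False, y: False, n: False}
  {n: True, m: True, f: True, y: True}
  {n: True, m: True, f: True, y: False}
  {m: True, f: True, y: True, n: False}


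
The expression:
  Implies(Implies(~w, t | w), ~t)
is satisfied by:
  {t: False}


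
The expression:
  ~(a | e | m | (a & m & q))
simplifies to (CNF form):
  ~a & ~e & ~m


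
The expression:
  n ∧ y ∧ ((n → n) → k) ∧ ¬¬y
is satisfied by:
  {n: True, y: True, k: True}


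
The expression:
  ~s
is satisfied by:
  {s: False}


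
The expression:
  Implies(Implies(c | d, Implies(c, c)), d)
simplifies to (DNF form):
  d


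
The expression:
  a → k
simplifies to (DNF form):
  k ∨ ¬a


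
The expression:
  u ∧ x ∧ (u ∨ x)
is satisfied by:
  {u: True, x: True}


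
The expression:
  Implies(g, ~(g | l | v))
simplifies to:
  ~g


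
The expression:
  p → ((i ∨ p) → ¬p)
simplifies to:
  ¬p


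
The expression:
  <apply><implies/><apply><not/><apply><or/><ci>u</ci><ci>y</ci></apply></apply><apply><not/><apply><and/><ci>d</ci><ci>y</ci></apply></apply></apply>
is always true.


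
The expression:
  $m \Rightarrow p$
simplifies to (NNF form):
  $p \vee \neg m$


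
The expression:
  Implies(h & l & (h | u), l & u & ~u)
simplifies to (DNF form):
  ~h | ~l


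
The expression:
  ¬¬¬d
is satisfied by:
  {d: False}


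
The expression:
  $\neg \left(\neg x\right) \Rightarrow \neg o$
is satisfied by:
  {o: False, x: False}
  {x: True, o: False}
  {o: True, x: False}


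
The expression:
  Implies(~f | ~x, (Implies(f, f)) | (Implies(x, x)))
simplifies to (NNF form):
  True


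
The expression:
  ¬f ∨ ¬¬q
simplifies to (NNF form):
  q ∨ ¬f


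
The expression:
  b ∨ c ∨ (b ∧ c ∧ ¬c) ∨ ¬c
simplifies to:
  True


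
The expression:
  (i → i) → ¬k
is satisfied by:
  {k: False}


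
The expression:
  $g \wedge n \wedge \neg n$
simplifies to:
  $\text{False}$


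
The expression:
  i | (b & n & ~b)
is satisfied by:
  {i: True}


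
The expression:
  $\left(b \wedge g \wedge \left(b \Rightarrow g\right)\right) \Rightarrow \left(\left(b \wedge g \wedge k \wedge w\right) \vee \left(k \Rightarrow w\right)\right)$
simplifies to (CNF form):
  $w \vee \neg b \vee \neg g \vee \neg k$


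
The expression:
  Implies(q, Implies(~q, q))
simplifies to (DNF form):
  True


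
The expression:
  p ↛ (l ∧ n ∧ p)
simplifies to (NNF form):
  p ∧ (¬l ∨ ¬n)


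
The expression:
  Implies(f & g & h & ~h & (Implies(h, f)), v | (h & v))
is always true.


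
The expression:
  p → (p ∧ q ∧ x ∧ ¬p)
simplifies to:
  ¬p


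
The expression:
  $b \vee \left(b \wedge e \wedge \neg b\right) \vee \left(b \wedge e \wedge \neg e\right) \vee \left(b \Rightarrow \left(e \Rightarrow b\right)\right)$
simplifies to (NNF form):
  $\text{True}$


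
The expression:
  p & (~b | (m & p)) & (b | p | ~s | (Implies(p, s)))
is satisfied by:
  {p: True, m: True, b: False}
  {p: True, m: False, b: False}
  {p: True, b: True, m: True}


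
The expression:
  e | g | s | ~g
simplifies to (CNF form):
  True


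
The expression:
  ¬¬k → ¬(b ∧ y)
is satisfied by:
  {k: False, y: False, b: False}
  {b: True, k: False, y: False}
  {y: True, k: False, b: False}
  {b: True, y: True, k: False}
  {k: True, b: False, y: False}
  {b: True, k: True, y: False}
  {y: True, k: True, b: False}


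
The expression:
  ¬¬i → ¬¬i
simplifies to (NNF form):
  True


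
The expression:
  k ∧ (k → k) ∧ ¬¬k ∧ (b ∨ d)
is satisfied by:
  {b: True, d: True, k: True}
  {b: True, k: True, d: False}
  {d: True, k: True, b: False}


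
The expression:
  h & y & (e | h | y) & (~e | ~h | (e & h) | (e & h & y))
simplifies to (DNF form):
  h & y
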